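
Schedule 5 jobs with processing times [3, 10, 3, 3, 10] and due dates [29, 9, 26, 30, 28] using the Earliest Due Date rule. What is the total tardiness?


Sort by due date (EDD order): [(10, 9), (3, 26), (10, 28), (3, 29), (3, 30)]
Compute completion times and tardiness:
  Job 1: p=10, d=9, C=10, tardiness=max(0,10-9)=1
  Job 2: p=3, d=26, C=13, tardiness=max(0,13-26)=0
  Job 3: p=10, d=28, C=23, tardiness=max(0,23-28)=0
  Job 4: p=3, d=29, C=26, tardiness=max(0,26-29)=0
  Job 5: p=3, d=30, C=29, tardiness=max(0,29-30)=0
Total tardiness = 1

1


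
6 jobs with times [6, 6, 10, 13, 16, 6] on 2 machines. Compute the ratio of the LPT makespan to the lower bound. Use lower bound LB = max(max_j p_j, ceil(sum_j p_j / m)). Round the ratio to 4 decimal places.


LPT order: [16, 13, 10, 6, 6, 6]
Machine loads after assignment: [28, 29]
LPT makespan = 29
Lower bound = max(max_job, ceil(total/2)) = max(16, 29) = 29
Ratio = 29 / 29 = 1.0

1.0


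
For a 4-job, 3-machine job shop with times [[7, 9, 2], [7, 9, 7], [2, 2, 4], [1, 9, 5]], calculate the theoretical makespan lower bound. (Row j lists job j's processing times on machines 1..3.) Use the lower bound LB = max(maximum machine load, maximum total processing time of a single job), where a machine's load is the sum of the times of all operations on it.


Machine loads:
  Machine 1: 7 + 7 + 2 + 1 = 17
  Machine 2: 9 + 9 + 2 + 9 = 29
  Machine 3: 2 + 7 + 4 + 5 = 18
Max machine load = 29
Job totals:
  Job 1: 18
  Job 2: 23
  Job 3: 8
  Job 4: 15
Max job total = 23
Lower bound = max(29, 23) = 29

29


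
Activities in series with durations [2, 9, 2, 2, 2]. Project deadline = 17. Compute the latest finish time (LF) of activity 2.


LF(activity 2) = deadline - sum of successor durations
Successors: activities 3 through 5 with durations [2, 2, 2]
Sum of successor durations = 6
LF = 17 - 6 = 11

11


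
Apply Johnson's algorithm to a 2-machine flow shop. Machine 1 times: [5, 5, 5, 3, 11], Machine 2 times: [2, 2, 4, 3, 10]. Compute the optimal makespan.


Apply Johnson's rule:
  Group 1 (a <= b): [(4, 3, 3)]
  Group 2 (a > b): [(5, 11, 10), (3, 5, 4), (1, 5, 2), (2, 5, 2)]
Optimal job order: [4, 5, 3, 1, 2]
Schedule:
  Job 4: M1 done at 3, M2 done at 6
  Job 5: M1 done at 14, M2 done at 24
  Job 3: M1 done at 19, M2 done at 28
  Job 1: M1 done at 24, M2 done at 30
  Job 2: M1 done at 29, M2 done at 32
Makespan = 32

32


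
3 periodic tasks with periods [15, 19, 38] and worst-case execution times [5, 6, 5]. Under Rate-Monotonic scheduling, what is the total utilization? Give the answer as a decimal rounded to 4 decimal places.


Compute individual utilizations (exact fractions):
  Task 1: C/T = 5/15 = 1/3 (approx. 0.3333)
  Task 2: C/T = 6/19 (approx. 0.3158)
  Task 3: C/T = 5/38 (approx. 0.1316)
Total utilization U = 1/3 + 6/19 + 5/38 = 89/114
Rounded to 4 decimal places: U = 0.7807
RM (Liu & Layland) bound for 3 tasks = 0.779763; compare with U = 89/114 (approx. 0.780702)
bound < U <= 1, so the RM sufficient condition is not met (inconclusive; an exact test such as response-time analysis is needed).

0.7807


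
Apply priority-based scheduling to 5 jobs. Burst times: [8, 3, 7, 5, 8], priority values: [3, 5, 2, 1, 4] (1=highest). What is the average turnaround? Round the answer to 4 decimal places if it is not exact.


Sort by priority (ascending = highest first):
Order: [(1, 5), (2, 7), (3, 8), (4, 8), (5, 3)]
Completion times:
  Priority 1, burst=5, C=5
  Priority 2, burst=7, C=12
  Priority 3, burst=8, C=20
  Priority 4, burst=8, C=28
  Priority 5, burst=3, C=31
Average turnaround = 96/5 = 19.2

19.2


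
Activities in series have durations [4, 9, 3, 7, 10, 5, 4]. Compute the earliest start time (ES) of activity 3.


Activity 3 starts after activities 1 through 2 complete.
Predecessor durations: [4, 9]
ES = 4 + 9 = 13

13


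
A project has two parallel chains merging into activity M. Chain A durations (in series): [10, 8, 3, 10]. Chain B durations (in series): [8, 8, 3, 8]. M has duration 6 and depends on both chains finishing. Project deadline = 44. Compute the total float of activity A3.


Forward pass: ES(A3) = sum of predecessors on chain A = 18
EF = ES + duration = 18 + 3 = 21
Backward pass: LF(M) = deadline = 44; LS(M) = 44 - 6 = 38
LF(A3) = LS(M) - sum(successors on chain A) = 38 - 10 = 28
LS = LF - duration = 28 - 3 = 25
Total float = LS - ES = 25 - 18 = 7

7


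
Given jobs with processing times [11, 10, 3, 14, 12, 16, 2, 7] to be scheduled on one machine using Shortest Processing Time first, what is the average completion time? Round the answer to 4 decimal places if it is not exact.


Sort jobs by processing time (SPT order): [2, 3, 7, 10, 11, 12, 14, 16]
Compute completion times sequentially:
  Job 1: processing = 2, completes at 2
  Job 2: processing = 3, completes at 5
  Job 3: processing = 7, completes at 12
  Job 4: processing = 10, completes at 22
  Job 5: processing = 11, completes at 33
  Job 6: processing = 12, completes at 45
  Job 7: processing = 14, completes at 59
  Job 8: processing = 16, completes at 75
Sum of completion times = 253
Average completion time = 253/8 = 31.625

31.625


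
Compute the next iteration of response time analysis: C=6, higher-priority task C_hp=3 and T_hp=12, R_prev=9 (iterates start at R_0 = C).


R_next = C + ceil(R_prev / T_hp) * C_hp
ceil(9 / 12) = ceil(0.75) = 1
Interference = 1 * 3 = 3
R_next = 6 + 3 = 9
R_next = R_prev, so the iteration has converged (response time = 9).

9


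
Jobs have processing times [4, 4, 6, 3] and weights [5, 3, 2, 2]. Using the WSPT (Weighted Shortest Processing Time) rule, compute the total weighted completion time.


Compute p/w ratios and sort ascending (WSPT): [(4, 5), (4, 3), (3, 2), (6, 2)]
Compute weighted completion times:
  Job (p=4,w=5): C=4, w*C=5*4=20
  Job (p=4,w=3): C=8, w*C=3*8=24
  Job (p=3,w=2): C=11, w*C=2*11=22
  Job (p=6,w=2): C=17, w*C=2*17=34
Total weighted completion time = 100

100


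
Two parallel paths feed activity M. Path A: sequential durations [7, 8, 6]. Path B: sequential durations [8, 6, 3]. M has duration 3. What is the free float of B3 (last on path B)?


ES(B3) = sum of predecessors on chain B = 14
EF(B3) = ES + duration = 14 + 3 = 17
Successor of B3 is M. ES(M) = max(sum(A), sum(B)) = max(21, 17) = 21
Free float = ES(successor) - EF(current) = 21 - 17 = 4

4


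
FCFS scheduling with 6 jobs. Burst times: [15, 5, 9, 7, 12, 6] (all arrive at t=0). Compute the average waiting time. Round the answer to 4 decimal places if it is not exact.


FCFS order (as given): [15, 5, 9, 7, 12, 6]
Waiting times:
  Job 1: wait = 0
  Job 2: wait = 15
  Job 3: wait = 20
  Job 4: wait = 29
  Job 5: wait = 36
  Job 6: wait = 48
Sum of waiting times = 148
Average waiting time = 148/6 = 24.6667

24.6667


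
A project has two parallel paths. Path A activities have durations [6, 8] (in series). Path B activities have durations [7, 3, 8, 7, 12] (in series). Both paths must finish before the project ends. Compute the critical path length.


Path A total = 6 + 8 = 14
Path B total = 7 + 3 + 8 + 7 + 12 = 37
Critical path = longest path = max(14, 37) = 37

37


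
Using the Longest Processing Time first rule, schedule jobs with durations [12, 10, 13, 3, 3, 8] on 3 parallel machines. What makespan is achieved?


Sort jobs in decreasing order (LPT): [13, 12, 10, 8, 3, 3]
Assign each job to the least loaded machine:
  Machine 1: jobs [13, 3], load = 16
  Machine 2: jobs [12, 3], load = 15
  Machine 3: jobs [10, 8], load = 18
Makespan = max load = 18

18


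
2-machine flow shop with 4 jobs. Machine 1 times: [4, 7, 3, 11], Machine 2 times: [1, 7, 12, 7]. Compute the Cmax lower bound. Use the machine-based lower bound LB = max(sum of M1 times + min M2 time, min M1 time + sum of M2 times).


LB1 = sum(M1 times) + min(M2 times) = 25 + 1 = 26
LB2 = min(M1 times) + sum(M2 times) = 3 + 27 = 30
Lower bound = max(LB1, LB2) = max(26, 30) = 30

30


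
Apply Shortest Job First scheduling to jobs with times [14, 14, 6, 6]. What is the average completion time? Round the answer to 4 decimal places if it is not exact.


SJF order (ascending): [6, 6, 14, 14]
Completion times:
  Job 1: burst=6, C=6
  Job 2: burst=6, C=12
  Job 3: burst=14, C=26
  Job 4: burst=14, C=40
Average completion = 84/4 = 21.0

21.0


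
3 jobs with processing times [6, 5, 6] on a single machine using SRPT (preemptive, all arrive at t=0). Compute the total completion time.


Since all jobs arrive at t=0, SRPT equals SPT ordering.
SPT order: [5, 6, 6]
Completion times:
  Job 1: p=5, C=5
  Job 2: p=6, C=11
  Job 3: p=6, C=17
Total completion time = 5 + 11 + 17 = 33

33


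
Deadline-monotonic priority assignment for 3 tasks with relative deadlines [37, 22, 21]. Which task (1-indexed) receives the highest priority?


Sort tasks by relative deadline (ascending):
  Task 3: deadline = 21
  Task 2: deadline = 22
  Task 1: deadline = 37
Priority order (highest first): [3, 2, 1]
Highest priority task = 3

3


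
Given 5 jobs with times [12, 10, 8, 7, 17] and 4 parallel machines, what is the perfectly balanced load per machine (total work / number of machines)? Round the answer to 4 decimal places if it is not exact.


Total processing time = 12 + 10 + 8 + 7 + 17 = 54
Number of machines = 4
Ideal balanced load = 54 / 4 = 13.5

13.5


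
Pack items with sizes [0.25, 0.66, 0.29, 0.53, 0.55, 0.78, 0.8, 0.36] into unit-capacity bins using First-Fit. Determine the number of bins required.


Place items sequentially using First-Fit:
  Item 0.25 -> new Bin 1
  Item 0.66 -> Bin 1 (now 0.91)
  Item 0.29 -> new Bin 2
  Item 0.53 -> Bin 2 (now 0.82)
  Item 0.55 -> new Bin 3
  Item 0.78 -> new Bin 4
  Item 0.8 -> new Bin 5
  Item 0.36 -> Bin 3 (now 0.91)
Total bins used = 5

5


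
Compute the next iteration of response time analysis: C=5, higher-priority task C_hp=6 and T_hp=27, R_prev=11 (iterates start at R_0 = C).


R_next = C + ceil(R_prev / T_hp) * C_hp
ceil(11 / 27) = ceil(0.4074) = 1
Interference = 1 * 6 = 6
R_next = 5 + 6 = 11
R_next = R_prev, so the iteration has converged (response time = 11).

11


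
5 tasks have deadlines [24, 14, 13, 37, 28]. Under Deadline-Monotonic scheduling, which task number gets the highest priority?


Sort tasks by relative deadline (ascending):
  Task 3: deadline = 13
  Task 2: deadline = 14
  Task 1: deadline = 24
  Task 5: deadline = 28
  Task 4: deadline = 37
Priority order (highest first): [3, 2, 1, 5, 4]
Highest priority task = 3

3


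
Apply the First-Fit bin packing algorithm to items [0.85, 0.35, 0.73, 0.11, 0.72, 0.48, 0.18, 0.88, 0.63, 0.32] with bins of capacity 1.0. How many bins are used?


Place items sequentially using First-Fit:
  Item 0.85 -> new Bin 1
  Item 0.35 -> new Bin 2
  Item 0.73 -> new Bin 3
  Item 0.11 -> Bin 1 (now 0.96)
  Item 0.72 -> new Bin 4
  Item 0.48 -> Bin 2 (now 0.83)
  Item 0.18 -> Bin 3 (now 0.91)
  Item 0.88 -> new Bin 5
  Item 0.63 -> new Bin 6
  Item 0.32 -> Bin 6 (now 0.95)
Total bins used = 6

6


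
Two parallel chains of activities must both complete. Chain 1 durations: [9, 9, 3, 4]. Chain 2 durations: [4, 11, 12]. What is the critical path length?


Path A total = 9 + 9 + 3 + 4 = 25
Path B total = 4 + 11 + 12 = 27
Critical path = longest path = max(25, 27) = 27

27


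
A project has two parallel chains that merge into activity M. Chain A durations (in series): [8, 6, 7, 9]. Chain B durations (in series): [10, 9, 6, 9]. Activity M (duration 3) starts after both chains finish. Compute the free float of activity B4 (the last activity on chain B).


ES(B4) = sum of predecessors on chain B = 25
EF(B4) = ES + duration = 25 + 9 = 34
Successor of B4 is M. ES(M) = max(sum(A), sum(B)) = max(30, 34) = 34
Free float = ES(successor) - EF(current) = 34 - 34 = 0

0


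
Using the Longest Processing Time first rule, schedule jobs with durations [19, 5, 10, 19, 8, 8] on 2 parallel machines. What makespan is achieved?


Sort jobs in decreasing order (LPT): [19, 19, 10, 8, 8, 5]
Assign each job to the least loaded machine:
  Machine 1: jobs [19, 10, 5], load = 34
  Machine 2: jobs [19, 8, 8], load = 35
Makespan = max load = 35

35


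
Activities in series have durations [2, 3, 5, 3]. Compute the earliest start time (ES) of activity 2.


Activity 2 starts after activities 1 through 1 complete.
Predecessor durations: [2]
ES = 2 = 2

2


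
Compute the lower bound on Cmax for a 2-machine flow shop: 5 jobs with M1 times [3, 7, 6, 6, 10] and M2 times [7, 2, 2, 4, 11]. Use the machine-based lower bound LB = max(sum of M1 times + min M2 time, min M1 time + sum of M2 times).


LB1 = sum(M1 times) + min(M2 times) = 32 + 2 = 34
LB2 = min(M1 times) + sum(M2 times) = 3 + 26 = 29
Lower bound = max(LB1, LB2) = max(34, 29) = 34

34


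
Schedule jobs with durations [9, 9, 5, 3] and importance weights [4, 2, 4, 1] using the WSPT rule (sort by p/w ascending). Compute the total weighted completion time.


Compute p/w ratios and sort ascending (WSPT): [(5, 4), (9, 4), (3, 1), (9, 2)]
Compute weighted completion times:
  Job (p=5,w=4): C=5, w*C=4*5=20
  Job (p=9,w=4): C=14, w*C=4*14=56
  Job (p=3,w=1): C=17, w*C=1*17=17
  Job (p=9,w=2): C=26, w*C=2*26=52
Total weighted completion time = 145

145


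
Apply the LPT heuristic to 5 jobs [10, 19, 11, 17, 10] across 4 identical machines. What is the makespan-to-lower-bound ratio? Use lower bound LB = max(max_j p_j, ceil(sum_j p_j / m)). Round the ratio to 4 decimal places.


LPT order: [19, 17, 11, 10, 10]
Machine loads after assignment: [19, 17, 11, 20]
LPT makespan = 20
Lower bound = max(max_job, ceil(total/4)) = max(19, 17) = 19
Ratio = 20 / 19 = 1.0526

1.0526


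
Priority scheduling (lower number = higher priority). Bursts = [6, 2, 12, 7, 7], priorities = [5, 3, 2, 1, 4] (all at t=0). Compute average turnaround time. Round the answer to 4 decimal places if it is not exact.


Sort by priority (ascending = highest first):
Order: [(1, 7), (2, 12), (3, 2), (4, 7), (5, 6)]
Completion times:
  Priority 1, burst=7, C=7
  Priority 2, burst=12, C=19
  Priority 3, burst=2, C=21
  Priority 4, burst=7, C=28
  Priority 5, burst=6, C=34
Average turnaround = 109/5 = 21.8

21.8


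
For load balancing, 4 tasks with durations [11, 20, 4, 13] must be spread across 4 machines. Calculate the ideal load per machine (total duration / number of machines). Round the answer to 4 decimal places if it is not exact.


Total processing time = 11 + 20 + 4 + 13 = 48
Number of machines = 4
Ideal balanced load = 48 / 4 = 12.0

12.0


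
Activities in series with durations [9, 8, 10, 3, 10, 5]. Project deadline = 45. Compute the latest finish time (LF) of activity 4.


LF(activity 4) = deadline - sum of successor durations
Successors: activities 5 through 6 with durations [10, 5]
Sum of successor durations = 15
LF = 45 - 15 = 30

30


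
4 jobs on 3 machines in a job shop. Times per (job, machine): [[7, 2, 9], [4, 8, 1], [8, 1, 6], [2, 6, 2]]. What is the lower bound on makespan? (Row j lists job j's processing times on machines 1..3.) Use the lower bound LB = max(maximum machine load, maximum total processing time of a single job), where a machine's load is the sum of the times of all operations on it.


Machine loads:
  Machine 1: 7 + 4 + 8 + 2 = 21
  Machine 2: 2 + 8 + 1 + 6 = 17
  Machine 3: 9 + 1 + 6 + 2 = 18
Max machine load = 21
Job totals:
  Job 1: 18
  Job 2: 13
  Job 3: 15
  Job 4: 10
Max job total = 18
Lower bound = max(21, 18) = 21

21


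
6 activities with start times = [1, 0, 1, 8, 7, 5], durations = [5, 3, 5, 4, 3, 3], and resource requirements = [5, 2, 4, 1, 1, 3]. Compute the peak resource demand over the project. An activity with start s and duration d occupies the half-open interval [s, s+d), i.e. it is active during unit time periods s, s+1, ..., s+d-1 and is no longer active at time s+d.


Each activity i is active on [start_i, start_i + duration_i).
Compute total resource usage per time slot:
  t=0: active resources = [2], total = 2
  t=1: active resources = [5, 2, 4], total = 11
  t=2: active resources = [5, 2, 4], total = 11
  t=3: active resources = [5, 4], total = 9
  t=4: active resources = [5, 4], total = 9
  t=5: active resources = [5, 4, 3], total = 12
  t=6: active resources = [3], total = 3
  t=7: active resources = [1, 3], total = 4
  t=8: active resources = [1, 1], total = 2
  t=9: active resources = [1, 1], total = 2
  t=10: active resources = [1], total = 1
  t=11: active resources = [1], total = 1
Peak resource demand = 12

12


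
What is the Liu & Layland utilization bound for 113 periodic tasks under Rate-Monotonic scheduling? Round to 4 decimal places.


Compute 2^(1/113) = 1.0061528976
Subtract 1: 1.0061528976 - 1 = 0.0061528976
Multiply by n: 113 * 0.0061528976 = 0.6952774288
Round to 4 dp: 0.6953

0.6953


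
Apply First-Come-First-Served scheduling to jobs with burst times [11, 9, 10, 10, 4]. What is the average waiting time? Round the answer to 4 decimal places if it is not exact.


FCFS order (as given): [11, 9, 10, 10, 4]
Waiting times:
  Job 1: wait = 0
  Job 2: wait = 11
  Job 3: wait = 20
  Job 4: wait = 30
  Job 5: wait = 40
Sum of waiting times = 101
Average waiting time = 101/5 = 20.2

20.2


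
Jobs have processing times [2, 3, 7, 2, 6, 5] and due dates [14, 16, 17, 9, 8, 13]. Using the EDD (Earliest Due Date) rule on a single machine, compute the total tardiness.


Sort by due date (EDD order): [(6, 8), (2, 9), (5, 13), (2, 14), (3, 16), (7, 17)]
Compute completion times and tardiness:
  Job 1: p=6, d=8, C=6, tardiness=max(0,6-8)=0
  Job 2: p=2, d=9, C=8, tardiness=max(0,8-9)=0
  Job 3: p=5, d=13, C=13, tardiness=max(0,13-13)=0
  Job 4: p=2, d=14, C=15, tardiness=max(0,15-14)=1
  Job 5: p=3, d=16, C=18, tardiness=max(0,18-16)=2
  Job 6: p=7, d=17, C=25, tardiness=max(0,25-17)=8
Total tardiness = 11

11


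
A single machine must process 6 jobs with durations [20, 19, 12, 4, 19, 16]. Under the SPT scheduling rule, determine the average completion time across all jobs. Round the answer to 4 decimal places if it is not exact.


Sort jobs by processing time (SPT order): [4, 12, 16, 19, 19, 20]
Compute completion times sequentially:
  Job 1: processing = 4, completes at 4
  Job 2: processing = 12, completes at 16
  Job 3: processing = 16, completes at 32
  Job 4: processing = 19, completes at 51
  Job 5: processing = 19, completes at 70
  Job 6: processing = 20, completes at 90
Sum of completion times = 263
Average completion time = 263/6 = 43.8333

43.8333


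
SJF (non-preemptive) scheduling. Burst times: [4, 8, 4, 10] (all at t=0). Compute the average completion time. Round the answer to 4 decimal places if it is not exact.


SJF order (ascending): [4, 4, 8, 10]
Completion times:
  Job 1: burst=4, C=4
  Job 2: burst=4, C=8
  Job 3: burst=8, C=16
  Job 4: burst=10, C=26
Average completion = 54/4 = 13.5

13.5


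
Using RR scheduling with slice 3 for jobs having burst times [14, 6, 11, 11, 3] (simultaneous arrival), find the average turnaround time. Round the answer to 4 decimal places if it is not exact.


Time quantum = 3
Execution trace:
  J1 runs 3 units, time = 3
  J2 runs 3 units, time = 6
  J3 runs 3 units, time = 9
  J4 runs 3 units, time = 12
  J5 runs 3 units, time = 15
  J1 runs 3 units, time = 18
  J2 runs 3 units, time = 21
  J3 runs 3 units, time = 24
  J4 runs 3 units, time = 27
  J1 runs 3 units, time = 30
  J3 runs 3 units, time = 33
  J4 runs 3 units, time = 36
  J1 runs 3 units, time = 39
  J3 runs 2 units, time = 41
  J4 runs 2 units, time = 43
  J1 runs 2 units, time = 45
Finish times: [45, 21, 41, 43, 15]
Average turnaround = 165/5 = 33.0

33.0


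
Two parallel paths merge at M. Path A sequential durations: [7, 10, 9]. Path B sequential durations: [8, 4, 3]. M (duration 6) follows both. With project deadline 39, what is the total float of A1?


Forward pass: ES(A1) = sum of predecessors on chain A = 0
EF = ES + duration = 0 + 7 = 7
Backward pass: LF(M) = deadline = 39; LS(M) = 39 - 6 = 33
LF(A1) = LS(M) - sum(successors on chain A) = 33 - 19 = 14
LS = LF - duration = 14 - 7 = 7
Total float = LS - ES = 7 - 0 = 7

7


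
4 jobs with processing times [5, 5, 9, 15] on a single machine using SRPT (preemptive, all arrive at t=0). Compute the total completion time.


Since all jobs arrive at t=0, SRPT equals SPT ordering.
SPT order: [5, 5, 9, 15]
Completion times:
  Job 1: p=5, C=5
  Job 2: p=5, C=10
  Job 3: p=9, C=19
  Job 4: p=15, C=34
Total completion time = 5 + 10 + 19 + 34 = 68

68


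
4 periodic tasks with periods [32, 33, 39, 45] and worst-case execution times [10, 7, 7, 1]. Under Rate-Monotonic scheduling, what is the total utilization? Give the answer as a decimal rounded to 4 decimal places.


Compute individual utilizations (exact fractions):
  Task 1: C/T = 10/32 = 5/16 (approx. 0.3125)
  Task 2: C/T = 7/33 (approx. 0.2121)
  Task 3: C/T = 7/39 (approx. 0.1795)
  Task 4: C/T = 1/45 (approx. 0.0222)
Total utilization U = 5/16 + 7/33 + 7/39 + 1/45 = 74783/102960
Rounded to 4 decimal places: U = 0.7263
RM (Liu & Layland) bound for 4 tasks = 0.756828; compare with U = 74783/102960 (approx. 0.726331)
U <= bound, so schedulable by RM sufficient condition.

0.7263


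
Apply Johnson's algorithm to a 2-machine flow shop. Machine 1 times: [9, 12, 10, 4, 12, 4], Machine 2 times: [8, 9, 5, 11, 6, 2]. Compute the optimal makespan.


Apply Johnson's rule:
  Group 1 (a <= b): [(4, 4, 11)]
  Group 2 (a > b): [(2, 12, 9), (1, 9, 8), (5, 12, 6), (3, 10, 5), (6, 4, 2)]
Optimal job order: [4, 2, 1, 5, 3, 6]
Schedule:
  Job 4: M1 done at 4, M2 done at 15
  Job 2: M1 done at 16, M2 done at 25
  Job 1: M1 done at 25, M2 done at 33
  Job 5: M1 done at 37, M2 done at 43
  Job 3: M1 done at 47, M2 done at 52
  Job 6: M1 done at 51, M2 done at 54
Makespan = 54

54


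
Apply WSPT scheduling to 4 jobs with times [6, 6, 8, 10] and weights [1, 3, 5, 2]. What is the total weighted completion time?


Compute p/w ratios and sort ascending (WSPT): [(8, 5), (6, 3), (10, 2), (6, 1)]
Compute weighted completion times:
  Job (p=8,w=5): C=8, w*C=5*8=40
  Job (p=6,w=3): C=14, w*C=3*14=42
  Job (p=10,w=2): C=24, w*C=2*24=48
  Job (p=6,w=1): C=30, w*C=1*30=30
Total weighted completion time = 160

160


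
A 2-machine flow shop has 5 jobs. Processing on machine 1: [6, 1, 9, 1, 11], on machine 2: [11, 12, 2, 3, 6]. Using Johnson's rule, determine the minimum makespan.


Apply Johnson's rule:
  Group 1 (a <= b): [(2, 1, 12), (4, 1, 3), (1, 6, 11)]
  Group 2 (a > b): [(5, 11, 6), (3, 9, 2)]
Optimal job order: [2, 4, 1, 5, 3]
Schedule:
  Job 2: M1 done at 1, M2 done at 13
  Job 4: M1 done at 2, M2 done at 16
  Job 1: M1 done at 8, M2 done at 27
  Job 5: M1 done at 19, M2 done at 33
  Job 3: M1 done at 28, M2 done at 35
Makespan = 35

35


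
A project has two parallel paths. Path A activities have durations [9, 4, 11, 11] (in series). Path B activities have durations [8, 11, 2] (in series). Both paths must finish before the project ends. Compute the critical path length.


Path A total = 9 + 4 + 11 + 11 = 35
Path B total = 8 + 11 + 2 = 21
Critical path = longest path = max(35, 21) = 35

35


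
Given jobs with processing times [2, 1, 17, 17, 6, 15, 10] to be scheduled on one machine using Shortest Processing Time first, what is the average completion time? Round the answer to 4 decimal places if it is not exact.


Sort jobs by processing time (SPT order): [1, 2, 6, 10, 15, 17, 17]
Compute completion times sequentially:
  Job 1: processing = 1, completes at 1
  Job 2: processing = 2, completes at 3
  Job 3: processing = 6, completes at 9
  Job 4: processing = 10, completes at 19
  Job 5: processing = 15, completes at 34
  Job 6: processing = 17, completes at 51
  Job 7: processing = 17, completes at 68
Sum of completion times = 185
Average completion time = 185/7 = 26.4286

26.4286


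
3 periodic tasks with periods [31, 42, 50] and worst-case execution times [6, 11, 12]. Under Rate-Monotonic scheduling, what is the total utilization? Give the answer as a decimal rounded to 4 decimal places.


Compute individual utilizations (exact fractions):
  Task 1: C/T = 6/31 (approx. 0.1935)
  Task 2: C/T = 11/42 (approx. 0.2619)
  Task 3: C/T = 12/50 = 6/25 (approx. 0.24)
Total utilization U = 6/31 + 11/42 + 6/25 = 22637/32550
Rounded to 4 decimal places: U = 0.6955
RM (Liu & Layland) bound for 3 tasks = 0.779763; compare with U = 22637/32550 (approx. 0.695453)
U <= bound, so schedulable by RM sufficient condition.

0.6955


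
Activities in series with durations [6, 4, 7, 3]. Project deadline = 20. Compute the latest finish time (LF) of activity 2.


LF(activity 2) = deadline - sum of successor durations
Successors: activities 3 through 4 with durations [7, 3]
Sum of successor durations = 10
LF = 20 - 10 = 10

10


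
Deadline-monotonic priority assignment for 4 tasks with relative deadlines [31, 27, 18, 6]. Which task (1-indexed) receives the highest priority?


Sort tasks by relative deadline (ascending):
  Task 4: deadline = 6
  Task 3: deadline = 18
  Task 2: deadline = 27
  Task 1: deadline = 31
Priority order (highest first): [4, 3, 2, 1]
Highest priority task = 4

4


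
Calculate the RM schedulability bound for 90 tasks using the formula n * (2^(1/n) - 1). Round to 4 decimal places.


Compute 2^(1/90) = 1.0077313692
Subtract 1: 1.0077313692 - 1 = 0.0077313692
Multiply by n: 90 * 0.0077313692 = 0.6958232280
Round to 4 dp: 0.6958

0.6958


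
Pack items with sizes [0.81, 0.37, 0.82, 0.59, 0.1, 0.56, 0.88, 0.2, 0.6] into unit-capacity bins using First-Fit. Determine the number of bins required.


Place items sequentially using First-Fit:
  Item 0.81 -> new Bin 1
  Item 0.37 -> new Bin 2
  Item 0.82 -> new Bin 3
  Item 0.59 -> Bin 2 (now 0.96)
  Item 0.1 -> Bin 1 (now 0.91)
  Item 0.56 -> new Bin 4
  Item 0.88 -> new Bin 5
  Item 0.2 -> Bin 4 (now 0.76)
  Item 0.6 -> new Bin 6
Total bins used = 6

6


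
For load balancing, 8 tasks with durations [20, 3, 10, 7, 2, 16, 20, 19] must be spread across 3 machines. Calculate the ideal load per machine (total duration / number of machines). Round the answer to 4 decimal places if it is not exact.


Total processing time = 20 + 3 + 10 + 7 + 2 + 16 + 20 + 19 = 97
Number of machines = 3
Ideal balanced load = 97 / 3 = 32.3333

32.3333


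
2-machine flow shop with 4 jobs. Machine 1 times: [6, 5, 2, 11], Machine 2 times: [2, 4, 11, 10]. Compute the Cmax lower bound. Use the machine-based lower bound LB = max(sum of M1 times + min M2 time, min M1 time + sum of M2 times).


LB1 = sum(M1 times) + min(M2 times) = 24 + 2 = 26
LB2 = min(M1 times) + sum(M2 times) = 2 + 27 = 29
Lower bound = max(LB1, LB2) = max(26, 29) = 29

29


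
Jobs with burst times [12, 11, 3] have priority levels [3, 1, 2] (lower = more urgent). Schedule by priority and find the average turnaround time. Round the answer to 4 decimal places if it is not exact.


Sort by priority (ascending = highest first):
Order: [(1, 11), (2, 3), (3, 12)]
Completion times:
  Priority 1, burst=11, C=11
  Priority 2, burst=3, C=14
  Priority 3, burst=12, C=26
Average turnaround = 51/3 = 17.0

17.0


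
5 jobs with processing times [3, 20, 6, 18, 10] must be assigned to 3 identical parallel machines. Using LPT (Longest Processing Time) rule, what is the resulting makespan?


Sort jobs in decreasing order (LPT): [20, 18, 10, 6, 3]
Assign each job to the least loaded machine:
  Machine 1: jobs [20], load = 20
  Machine 2: jobs [18], load = 18
  Machine 3: jobs [10, 6, 3], load = 19
Makespan = max load = 20

20


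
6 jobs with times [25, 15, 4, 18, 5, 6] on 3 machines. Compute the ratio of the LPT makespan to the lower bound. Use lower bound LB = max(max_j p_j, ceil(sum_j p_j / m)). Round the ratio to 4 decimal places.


LPT order: [25, 18, 15, 6, 5, 4]
Machine loads after assignment: [25, 23, 25]
LPT makespan = 25
Lower bound = max(max_job, ceil(total/3)) = max(25, 25) = 25
Ratio = 25 / 25 = 1.0

1.0


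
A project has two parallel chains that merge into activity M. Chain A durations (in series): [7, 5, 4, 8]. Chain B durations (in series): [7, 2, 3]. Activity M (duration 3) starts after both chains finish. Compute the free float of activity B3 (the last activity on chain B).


ES(B3) = sum of predecessors on chain B = 9
EF(B3) = ES + duration = 9 + 3 = 12
Successor of B3 is M. ES(M) = max(sum(A), sum(B)) = max(24, 12) = 24
Free float = ES(successor) - EF(current) = 24 - 12 = 12

12


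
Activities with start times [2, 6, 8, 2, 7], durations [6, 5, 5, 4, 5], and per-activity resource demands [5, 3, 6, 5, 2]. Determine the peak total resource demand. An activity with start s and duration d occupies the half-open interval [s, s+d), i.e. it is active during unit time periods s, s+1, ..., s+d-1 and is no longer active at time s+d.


Each activity i is active on [start_i, start_i + duration_i).
Compute total resource usage per time slot:
  t=0: active resources = [], total = 0
  t=1: active resources = [], total = 0
  t=2: active resources = [5, 5], total = 10
  t=3: active resources = [5, 5], total = 10
  t=4: active resources = [5, 5], total = 10
  t=5: active resources = [5, 5], total = 10
  t=6: active resources = [5, 3], total = 8
  t=7: active resources = [5, 3, 2], total = 10
  t=8: active resources = [3, 6, 2], total = 11
  t=9: active resources = [3, 6, 2], total = 11
  t=10: active resources = [3, 6, 2], total = 11
  t=11: active resources = [6, 2], total = 8
  t=12: active resources = [6], total = 6
Peak resource demand = 11

11


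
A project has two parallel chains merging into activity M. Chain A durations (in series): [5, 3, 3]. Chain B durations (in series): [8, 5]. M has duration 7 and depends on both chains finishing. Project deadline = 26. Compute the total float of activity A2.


Forward pass: ES(A2) = sum of predecessors on chain A = 5
EF = ES + duration = 5 + 3 = 8
Backward pass: LF(M) = deadline = 26; LS(M) = 26 - 7 = 19
LF(A2) = LS(M) - sum(successors on chain A) = 19 - 3 = 16
LS = LF - duration = 16 - 3 = 13
Total float = LS - ES = 13 - 5 = 8

8


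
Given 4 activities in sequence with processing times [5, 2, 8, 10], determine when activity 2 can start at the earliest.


Activity 2 starts after activities 1 through 1 complete.
Predecessor durations: [5]
ES = 5 = 5

5


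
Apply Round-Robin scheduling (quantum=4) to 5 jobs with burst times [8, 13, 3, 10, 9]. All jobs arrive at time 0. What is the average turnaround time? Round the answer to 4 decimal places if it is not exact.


Time quantum = 4
Execution trace:
  J1 runs 4 units, time = 4
  J2 runs 4 units, time = 8
  J3 runs 3 units, time = 11
  J4 runs 4 units, time = 15
  J5 runs 4 units, time = 19
  J1 runs 4 units, time = 23
  J2 runs 4 units, time = 27
  J4 runs 4 units, time = 31
  J5 runs 4 units, time = 35
  J2 runs 4 units, time = 39
  J4 runs 2 units, time = 41
  J5 runs 1 units, time = 42
  J2 runs 1 units, time = 43
Finish times: [23, 43, 11, 41, 42]
Average turnaround = 160/5 = 32.0

32.0


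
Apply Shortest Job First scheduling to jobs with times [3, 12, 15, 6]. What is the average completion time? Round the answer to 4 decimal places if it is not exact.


SJF order (ascending): [3, 6, 12, 15]
Completion times:
  Job 1: burst=3, C=3
  Job 2: burst=6, C=9
  Job 3: burst=12, C=21
  Job 4: burst=15, C=36
Average completion = 69/4 = 17.25

17.25


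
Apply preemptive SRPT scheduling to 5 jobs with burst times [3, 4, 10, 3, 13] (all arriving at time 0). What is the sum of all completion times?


Since all jobs arrive at t=0, SRPT equals SPT ordering.
SPT order: [3, 3, 4, 10, 13]
Completion times:
  Job 1: p=3, C=3
  Job 2: p=3, C=6
  Job 3: p=4, C=10
  Job 4: p=10, C=20
  Job 5: p=13, C=33
Total completion time = 3 + 6 + 10 + 20 + 33 = 72

72


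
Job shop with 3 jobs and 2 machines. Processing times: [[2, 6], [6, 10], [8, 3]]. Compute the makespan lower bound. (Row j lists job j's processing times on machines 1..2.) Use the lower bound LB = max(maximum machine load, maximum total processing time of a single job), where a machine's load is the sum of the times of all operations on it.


Machine loads:
  Machine 1: 2 + 6 + 8 = 16
  Machine 2: 6 + 10 + 3 = 19
Max machine load = 19
Job totals:
  Job 1: 8
  Job 2: 16
  Job 3: 11
Max job total = 16
Lower bound = max(19, 16) = 19

19


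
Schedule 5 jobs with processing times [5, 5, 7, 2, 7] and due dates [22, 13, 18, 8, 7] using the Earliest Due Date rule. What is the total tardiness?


Sort by due date (EDD order): [(7, 7), (2, 8), (5, 13), (7, 18), (5, 22)]
Compute completion times and tardiness:
  Job 1: p=7, d=7, C=7, tardiness=max(0,7-7)=0
  Job 2: p=2, d=8, C=9, tardiness=max(0,9-8)=1
  Job 3: p=5, d=13, C=14, tardiness=max(0,14-13)=1
  Job 4: p=7, d=18, C=21, tardiness=max(0,21-18)=3
  Job 5: p=5, d=22, C=26, tardiness=max(0,26-22)=4
Total tardiness = 9

9


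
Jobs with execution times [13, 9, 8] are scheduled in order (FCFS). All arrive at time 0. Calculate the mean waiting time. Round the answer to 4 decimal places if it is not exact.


FCFS order (as given): [13, 9, 8]
Waiting times:
  Job 1: wait = 0
  Job 2: wait = 13
  Job 3: wait = 22
Sum of waiting times = 35
Average waiting time = 35/3 = 11.6667

11.6667


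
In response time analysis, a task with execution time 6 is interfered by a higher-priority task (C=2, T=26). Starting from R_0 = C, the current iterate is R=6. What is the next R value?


R_next = C + ceil(R_prev / T_hp) * C_hp
ceil(6 / 26) = ceil(0.2308) = 1
Interference = 1 * 2 = 2
R_next = 6 + 2 = 8

8


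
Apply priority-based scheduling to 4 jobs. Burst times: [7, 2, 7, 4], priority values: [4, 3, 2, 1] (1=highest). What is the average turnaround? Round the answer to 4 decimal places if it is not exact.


Sort by priority (ascending = highest first):
Order: [(1, 4), (2, 7), (3, 2), (4, 7)]
Completion times:
  Priority 1, burst=4, C=4
  Priority 2, burst=7, C=11
  Priority 3, burst=2, C=13
  Priority 4, burst=7, C=20
Average turnaround = 48/4 = 12.0

12.0


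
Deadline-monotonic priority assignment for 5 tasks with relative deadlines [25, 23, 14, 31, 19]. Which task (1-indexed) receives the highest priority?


Sort tasks by relative deadline (ascending):
  Task 3: deadline = 14
  Task 5: deadline = 19
  Task 2: deadline = 23
  Task 1: deadline = 25
  Task 4: deadline = 31
Priority order (highest first): [3, 5, 2, 1, 4]
Highest priority task = 3

3


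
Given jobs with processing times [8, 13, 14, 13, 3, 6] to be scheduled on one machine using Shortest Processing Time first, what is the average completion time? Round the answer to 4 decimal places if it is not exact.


Sort jobs by processing time (SPT order): [3, 6, 8, 13, 13, 14]
Compute completion times sequentially:
  Job 1: processing = 3, completes at 3
  Job 2: processing = 6, completes at 9
  Job 3: processing = 8, completes at 17
  Job 4: processing = 13, completes at 30
  Job 5: processing = 13, completes at 43
  Job 6: processing = 14, completes at 57
Sum of completion times = 159
Average completion time = 159/6 = 26.5

26.5


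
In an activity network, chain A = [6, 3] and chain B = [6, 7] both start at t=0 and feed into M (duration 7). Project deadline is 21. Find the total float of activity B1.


Forward pass: ES(B1) = sum of predecessors on chain B = 0
EF = ES + duration = 0 + 6 = 6
Backward pass: LF(M) = deadline = 21; LS(M) = 21 - 7 = 14
LF(B1) = LS(M) - sum(successors on chain B) = 14 - 7 = 7
LS = LF - duration = 7 - 6 = 1
Total float = LS - ES = 1 - 0 = 1

1


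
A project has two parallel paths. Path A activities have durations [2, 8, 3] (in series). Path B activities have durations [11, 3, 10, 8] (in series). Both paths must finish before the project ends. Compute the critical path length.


Path A total = 2 + 8 + 3 = 13
Path B total = 11 + 3 + 10 + 8 = 32
Critical path = longest path = max(13, 32) = 32

32


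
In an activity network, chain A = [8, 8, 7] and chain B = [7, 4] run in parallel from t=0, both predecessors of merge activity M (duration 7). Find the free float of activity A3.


ES(A3) = sum of predecessors on chain A = 16
EF(A3) = ES + duration = 16 + 7 = 23
Successor of A3 is M. ES(M) = max(sum(A), sum(B)) = max(23, 11) = 23
Free float = ES(successor) - EF(current) = 23 - 23 = 0

0


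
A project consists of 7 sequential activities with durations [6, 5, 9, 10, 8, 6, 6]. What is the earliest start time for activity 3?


Activity 3 starts after activities 1 through 2 complete.
Predecessor durations: [6, 5]
ES = 6 + 5 = 11

11


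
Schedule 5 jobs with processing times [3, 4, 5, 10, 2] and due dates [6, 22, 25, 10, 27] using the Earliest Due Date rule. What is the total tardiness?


Sort by due date (EDD order): [(3, 6), (10, 10), (4, 22), (5, 25), (2, 27)]
Compute completion times and tardiness:
  Job 1: p=3, d=6, C=3, tardiness=max(0,3-6)=0
  Job 2: p=10, d=10, C=13, tardiness=max(0,13-10)=3
  Job 3: p=4, d=22, C=17, tardiness=max(0,17-22)=0
  Job 4: p=5, d=25, C=22, tardiness=max(0,22-25)=0
  Job 5: p=2, d=27, C=24, tardiness=max(0,24-27)=0
Total tardiness = 3

3


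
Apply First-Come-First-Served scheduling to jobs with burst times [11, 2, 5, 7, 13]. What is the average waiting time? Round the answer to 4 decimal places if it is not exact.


FCFS order (as given): [11, 2, 5, 7, 13]
Waiting times:
  Job 1: wait = 0
  Job 2: wait = 11
  Job 3: wait = 13
  Job 4: wait = 18
  Job 5: wait = 25
Sum of waiting times = 67
Average waiting time = 67/5 = 13.4

13.4


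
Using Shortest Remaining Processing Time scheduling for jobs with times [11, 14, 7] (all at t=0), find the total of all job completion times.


Since all jobs arrive at t=0, SRPT equals SPT ordering.
SPT order: [7, 11, 14]
Completion times:
  Job 1: p=7, C=7
  Job 2: p=11, C=18
  Job 3: p=14, C=32
Total completion time = 7 + 18 + 32 = 57

57


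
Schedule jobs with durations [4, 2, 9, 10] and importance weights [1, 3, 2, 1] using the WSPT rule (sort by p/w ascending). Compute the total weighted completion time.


Compute p/w ratios and sort ascending (WSPT): [(2, 3), (4, 1), (9, 2), (10, 1)]
Compute weighted completion times:
  Job (p=2,w=3): C=2, w*C=3*2=6
  Job (p=4,w=1): C=6, w*C=1*6=6
  Job (p=9,w=2): C=15, w*C=2*15=30
  Job (p=10,w=1): C=25, w*C=1*25=25
Total weighted completion time = 67

67


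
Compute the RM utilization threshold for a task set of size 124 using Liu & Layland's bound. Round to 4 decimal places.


Compute 2^(1/124) = 1.0056055492
Subtract 1: 1.0056055492 - 1 = 0.0056055492
Multiply by n: 124 * 0.0056055492 = 0.6950881008
Round to 4 dp: 0.6951

0.6951


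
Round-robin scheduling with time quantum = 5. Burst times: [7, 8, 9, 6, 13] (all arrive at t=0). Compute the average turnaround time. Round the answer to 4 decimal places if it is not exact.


Time quantum = 5
Execution trace:
  J1 runs 5 units, time = 5
  J2 runs 5 units, time = 10
  J3 runs 5 units, time = 15
  J4 runs 5 units, time = 20
  J5 runs 5 units, time = 25
  J1 runs 2 units, time = 27
  J2 runs 3 units, time = 30
  J3 runs 4 units, time = 34
  J4 runs 1 units, time = 35
  J5 runs 5 units, time = 40
  J5 runs 3 units, time = 43
Finish times: [27, 30, 34, 35, 43]
Average turnaround = 169/5 = 33.8

33.8


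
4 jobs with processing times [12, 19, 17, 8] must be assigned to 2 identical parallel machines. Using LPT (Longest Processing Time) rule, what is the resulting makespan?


Sort jobs in decreasing order (LPT): [19, 17, 12, 8]
Assign each job to the least loaded machine:
  Machine 1: jobs [19, 8], load = 27
  Machine 2: jobs [17, 12], load = 29
Makespan = max load = 29

29


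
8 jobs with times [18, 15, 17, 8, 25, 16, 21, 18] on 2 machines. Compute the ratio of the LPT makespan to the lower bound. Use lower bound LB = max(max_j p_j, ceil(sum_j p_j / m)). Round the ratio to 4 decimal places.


LPT order: [25, 21, 18, 18, 17, 16, 15, 8]
Machine loads after assignment: [67, 71]
LPT makespan = 71
Lower bound = max(max_job, ceil(total/2)) = max(25, 69) = 69
Ratio = 71 / 69 = 1.029

1.029


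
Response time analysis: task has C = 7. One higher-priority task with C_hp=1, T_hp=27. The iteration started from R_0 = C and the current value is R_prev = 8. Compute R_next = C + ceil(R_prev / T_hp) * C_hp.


R_next = C + ceil(R_prev / T_hp) * C_hp
ceil(8 / 27) = ceil(0.2963) = 1
Interference = 1 * 1 = 1
R_next = 7 + 1 = 8
R_next = R_prev, so the iteration has converged (response time = 8).

8
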